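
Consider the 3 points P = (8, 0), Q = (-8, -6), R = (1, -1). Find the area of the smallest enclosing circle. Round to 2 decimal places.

Side lengths²: PQ² = 292, PR² = 50, QR² = 106.
Since PQ² = 292 ≥ 106 + 50 = 156, the angle opposite PQ is not acute, so the smallest enclosing circle has PQ as diameter.
Centre = midpoint of PQ = (0, -3), r² = 292/4 = 73.
Area = π·r² = π·73 ≈ 229.34.

229.34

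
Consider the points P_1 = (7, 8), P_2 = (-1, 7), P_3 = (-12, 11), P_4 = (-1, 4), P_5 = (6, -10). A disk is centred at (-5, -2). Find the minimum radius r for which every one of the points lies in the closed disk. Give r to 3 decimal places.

15.620

The required radius is the distance from (-5, -2) to the farthest point.
Squared distances: 244, 97, 218, 52, 185.
Maximum is 244, attained at P_1.
r = √244 ≈ 15.620.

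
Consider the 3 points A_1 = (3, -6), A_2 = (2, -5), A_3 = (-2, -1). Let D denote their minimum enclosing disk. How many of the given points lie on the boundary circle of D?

Side lengths²: A_1A_2² = 2, A_1A_3² = 50, A_2A_3² = 32.
Since A_1A_3² = 50 ≥ 32 + 2 = 34, the angle opposite A_1A_3 is not acute, so the smallest enclosing circle has A_1A_3 as diameter.
Centre = midpoint of A_1A_3 = (0.5, -3.5), r² = 50/4 = 12.5.
The points at distance exactly r from the centre are A_1, A_3 — 2 points.

2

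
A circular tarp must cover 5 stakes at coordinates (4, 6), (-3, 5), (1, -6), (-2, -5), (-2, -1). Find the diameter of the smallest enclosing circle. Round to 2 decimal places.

12.64

By Welzl's lemma the MEC is supported by two points (diametrically opposite) or three points (on a circumcircle).
The minimum enclosing circle is determined by three boundary points: (4, 6), (-3, 5), (1, -6).
Their circumcentre is (67/54, 17/54) with r² = 58225/1458.
The farthest remaining point (-2, -5) is at distance² 56497/1458 ≤ 58225/1458.
Diameter = 2r = 2√(58225/1458) ≈ 12.64.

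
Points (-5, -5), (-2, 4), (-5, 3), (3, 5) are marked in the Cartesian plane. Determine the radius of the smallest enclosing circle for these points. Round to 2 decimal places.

6.40

The minimum enclosing circle of a finite set is fixed by two of the points (as a diameter) or three (as a circumcircle).
The farthest pair is (-5, -5)–(3, 5) with squared distance 164. The circle on this segment as diameter has centre (-1, 0) and r² = 164/4 = 41.
Check (-2, 4): distance² to centre = 17 ≤ 41, so it lies inside.
All remaining points lie in this disk, and no smaller disk contains both endpoints, so this is the minimum enclosing circle.
r = √41 ≈ 6.40.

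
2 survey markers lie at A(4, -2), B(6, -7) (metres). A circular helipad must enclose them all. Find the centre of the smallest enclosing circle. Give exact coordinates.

The smallest circle enclosing two points has them as diameter endpoints.
Centre = midpoint = (5, -4.5); r² = |AB|²/4 = 29/4 = 7.25.
Centre = (5, -4.5).

(5, -4.5)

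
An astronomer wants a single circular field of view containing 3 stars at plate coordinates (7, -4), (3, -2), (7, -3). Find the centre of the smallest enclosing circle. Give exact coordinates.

(5, -3)

Call the three points A, B, C in the order given.
Side lengths²: AB² = 20, AC² = 1, BC² = 17.
Since AB² = 20 ≥ 17 + 1 = 18, the angle opposite AB is not acute, so the smallest enclosing circle has AB as diameter.
Centre = midpoint of AB = (5, -3), r² = 20/4 = 5.
Centre = (5, -3).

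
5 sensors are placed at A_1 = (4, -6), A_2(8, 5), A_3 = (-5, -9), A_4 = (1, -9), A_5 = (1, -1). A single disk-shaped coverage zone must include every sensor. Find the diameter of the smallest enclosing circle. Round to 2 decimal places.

By Welzl's lemma the MEC is supported by two points (diametrically opposite) or three points (on a circumcircle).
The farthest pair is A_2–A_3 with squared distance 365. The circle on this segment as diameter has centre (1.5, -2) and r² = 365/4 = 91.25.
Check A_1: distance² to centre = 22.25 ≤ 91.25, so it lies inside.
All remaining points lie in this disk, and no smaller disk contains both endpoints, so this is the minimum enclosing circle.
Diameter = 2r = 2√(91.25) ≈ 19.10.

19.10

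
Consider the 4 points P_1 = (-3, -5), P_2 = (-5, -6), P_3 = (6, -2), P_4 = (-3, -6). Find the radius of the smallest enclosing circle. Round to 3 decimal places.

A smallest enclosing disk is always determined by at most three of the input points on its boundary.
The farthest pair is P_2–P_3 with squared distance 137. The circle on this segment as diameter has centre (0.5, -4) and r² = 137/4 = 34.25.
Check P_1: distance² to centre = 13.25 ≤ 34.25, so it lies inside.
All remaining points lie in this disk, and no smaller disk contains both endpoints, so this is the minimum enclosing circle.
r = √(34.25) ≈ 5.852.

5.852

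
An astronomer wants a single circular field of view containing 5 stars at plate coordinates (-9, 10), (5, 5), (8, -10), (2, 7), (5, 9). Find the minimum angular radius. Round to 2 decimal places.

13.12

A smallest enclosing disk is always determined by at most three of the input points on its boundary.
The farthest pair is (-9, 10)–(8, -10) with squared distance 689. The circle on this segment as diameter has centre (-0.5, 0) and r² = 689/4 = 172.25.
Check (5, 5): distance² to centre = 55.25 ≤ 172.25, so it lies inside.
All remaining points lie in this disk, and no smaller disk contains both endpoints, so this is the minimum enclosing circle.
r = √(172.25) ≈ 13.12.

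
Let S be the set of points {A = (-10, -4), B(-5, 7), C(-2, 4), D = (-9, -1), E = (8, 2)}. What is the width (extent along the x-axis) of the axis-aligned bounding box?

max x = 8, min x = -10, so width = 18.

18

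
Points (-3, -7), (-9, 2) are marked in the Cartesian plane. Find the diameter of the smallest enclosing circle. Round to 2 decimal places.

The smallest circle enclosing two points has them as diameter endpoints.
Centre = midpoint = (-6, -2.5); r² = |(-3, -7)−(-9, 2)|²/4 = 117/4 = 29.25.
Diameter = 2r = 2√(29.25) ≈ 10.82.

10.82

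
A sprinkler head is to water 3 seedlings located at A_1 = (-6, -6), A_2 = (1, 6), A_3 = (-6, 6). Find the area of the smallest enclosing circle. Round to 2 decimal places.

151.58

Side lengths²: A_1A_2² = 193, A_1A_3² = 144, A_2A_3² = 49.
Since A_1A_2² = 193 ≥ 144 + 49 = 193, the angle opposite A_1A_2 is not acute, so the smallest enclosing circle has A_1A_2 as diameter.
Centre = midpoint of A_1A_2 = (-2.5, 0), r² = 193/4 = 48.25.
Area = π·r² = π·48.25 ≈ 151.58.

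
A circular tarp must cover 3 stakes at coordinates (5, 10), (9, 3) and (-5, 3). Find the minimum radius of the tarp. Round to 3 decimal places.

Call the three points A, B, C in the order given.
Side lengths²: AB² = 65, AC² = 149, BC² = 196.
Since BC² = 196 < 149 + 65 = 214, the triangle is acute, so the smallest enclosing circle is the circumcircle.
Circumcentre = (2, 51/14), r² = 9685/196.
r = √(9685/196) ≈ 7.029.

7.029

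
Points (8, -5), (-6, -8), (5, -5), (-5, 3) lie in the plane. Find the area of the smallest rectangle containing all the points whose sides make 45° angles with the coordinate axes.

178.5

In coordinates u = x + y, v = x − y the rectangle is axis-aligned; the map (x,y)→(u,v) scales areas by 2.
u-values: 3, -14, 0, -2; range = 3 − (-14) = 17.
v-values: 13, 2, 10, -8; range = 13 − (-8) = 21.
Area = (17 × 21) / 2 = 178.5.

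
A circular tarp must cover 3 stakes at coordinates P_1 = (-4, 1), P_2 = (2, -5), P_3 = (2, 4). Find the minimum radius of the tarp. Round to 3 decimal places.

Side lengths²: P_1P_2² = 72, P_1P_3² = 45, P_2P_3² = 81.
Since P_2P_3² = 81 < 72 + 45 = 117, the triangle is acute, so the smallest enclosing circle is the circumcircle.
Circumcentre = (0.5, -0.5), r² = 22.5.
r = √(22.5) ≈ 4.743.

4.743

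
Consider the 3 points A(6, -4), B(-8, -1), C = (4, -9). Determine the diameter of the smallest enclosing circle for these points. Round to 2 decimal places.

14.63

Side lengths²: AB² = 205, AC² = 29, BC² = 208.
Since BC² = 208 < 205 + 29 = 234, the triangle is acute, so the smallest enclosing circle is the circumcircle.
Circumcentre = (-25/19, -151/38), r² = 77285/1444.
Diameter = 2r = 2√(77285/1444) ≈ 14.63.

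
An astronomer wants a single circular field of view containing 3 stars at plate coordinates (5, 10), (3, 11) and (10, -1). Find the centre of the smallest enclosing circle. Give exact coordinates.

Call the three points A, B, C in the order given.
Side lengths²: AB² = 5, AC² = 146, BC² = 193.
Since BC² = 193 ≥ 146 + 5 = 151, the angle opposite BC is not acute, so the smallest enclosing circle has BC as diameter.
Centre = midpoint of BC = (6.5, 5), r² = 193/4 = 48.25.
Centre = (6.5, 5).

(6.5, 5)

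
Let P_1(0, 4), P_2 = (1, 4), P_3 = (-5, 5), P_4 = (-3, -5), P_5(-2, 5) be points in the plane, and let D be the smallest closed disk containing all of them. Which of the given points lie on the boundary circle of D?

P_2, P_3, P_4

A smallest enclosing disk is always determined by at most three of the input points on its boundary.
The minimum enclosing circle is determined by three boundary points: P_2, P_3, P_4.
Their circumcentre is (-157/58, 15/58) with r² = 46657/1682.
The farthest remaining point P_5 is at distance² 38653/1682 ≤ 46657/1682.
The points at distance exactly r from the centre are P_2, P_3, P_4 — 3 points.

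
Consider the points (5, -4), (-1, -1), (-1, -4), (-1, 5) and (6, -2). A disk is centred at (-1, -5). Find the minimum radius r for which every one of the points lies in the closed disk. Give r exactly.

The required radius is the distance from (-1, -5) to the farthest point.
Squared distances: 37, 16, 1, 100, 58.
Maximum is 100, attained at (-1, 5).
r = √100 = 10.

10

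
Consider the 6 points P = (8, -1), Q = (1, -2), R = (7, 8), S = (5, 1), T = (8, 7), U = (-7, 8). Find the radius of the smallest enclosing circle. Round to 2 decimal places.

The minimum enclosing circle of a finite set is fixed by two of the points (as a diameter) or three (as a circumcircle).
The farthest pair is P–U with squared distance 306. The circle on this segment as diameter has centre (0.5, 3.5) and r² = 306/4 = 76.5.
Check Q: distance² to centre = 30.5 ≤ 76.5, so it lies inside.
All remaining points lie in this disk, and no smaller disk contains both endpoints, so this is the minimum enclosing circle.
r = √(76.5) ≈ 8.75.

8.75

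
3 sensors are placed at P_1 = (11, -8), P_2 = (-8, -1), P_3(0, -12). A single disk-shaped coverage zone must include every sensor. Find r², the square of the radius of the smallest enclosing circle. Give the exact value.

102.5

Side lengths²: P_1P_2² = 410, P_1P_3² = 137, P_2P_3² = 185.
Since P_1P_2² = 410 ≥ 185 + 137 = 322, the angle opposite P_1P_2 is not acute, so the smallest enclosing circle has P_1P_2 as diameter.
Centre = midpoint of P_1P_2 = (1.5, -4.5), r² = 410/4 = 102.5.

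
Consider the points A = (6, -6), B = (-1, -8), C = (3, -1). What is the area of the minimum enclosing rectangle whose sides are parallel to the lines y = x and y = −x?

44

In coordinates u = x + y, v = x − y the rectangle is axis-aligned; the map (x,y)→(u,v) scales areas by 2.
u-values: 0, -9, 2; range = 2 − (-9) = 11.
v-values: 12, 7, 4; range = 12 − 4 = 8.
Area = (11 × 8) / 2 = 44.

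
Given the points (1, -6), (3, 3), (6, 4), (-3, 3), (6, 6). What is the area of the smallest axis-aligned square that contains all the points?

144

The bounding box has width 9 and height 12.
An axis-aligned square enclosing the set must have side ≥ max(width, height).
So the minimum side is max(9, 12) = 12.
Area = 12² = 144.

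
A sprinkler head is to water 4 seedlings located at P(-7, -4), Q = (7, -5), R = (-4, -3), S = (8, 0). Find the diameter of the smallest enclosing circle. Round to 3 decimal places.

15.524

By Welzl's lemma the MEC is supported by two points (diametrically opposite) or three points (on a circumcircle).
The farthest pair is P–S with squared distance 241. The circle on this segment as diameter has centre (0.5, -2) and r² = 241/4 = 60.25.
Check Q: distance² to centre = 51.25 ≤ 60.25, so it lies inside.
All remaining points lie in this disk, and no smaller disk contains both endpoints, so this is the minimum enclosing circle.
Diameter = 2r = 2√(60.25) ≈ 15.524.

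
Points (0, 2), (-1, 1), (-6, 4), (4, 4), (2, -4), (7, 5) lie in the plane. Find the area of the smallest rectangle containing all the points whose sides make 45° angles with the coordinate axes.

In coordinates u = x + y, v = x − y the rectangle is axis-aligned; the map (x,y)→(u,v) scales areas by 2.
u-values: 2, 0, -2, 8, -2, 12; range = 12 − (-2) = 14.
v-values: -2, -2, -10, 0, 6, 2; range = 6 − (-10) = 16.
Area = (14 × 16) / 2 = 112.

112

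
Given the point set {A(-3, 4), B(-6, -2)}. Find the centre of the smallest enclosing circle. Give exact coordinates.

(-4.5, 1)

The smallest circle enclosing two points has them as diameter endpoints.
Centre = midpoint = (-4.5, 1); r² = |AB|²/4 = 45/4 = 11.25.
Centre = (-4.5, 1).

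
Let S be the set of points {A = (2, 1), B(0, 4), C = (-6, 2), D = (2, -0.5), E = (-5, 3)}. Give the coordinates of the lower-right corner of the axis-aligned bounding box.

(2, -0.5)

x-range [-6, 2], y-range [-0.5, 4].
The lower-right corner is (2, -0.5).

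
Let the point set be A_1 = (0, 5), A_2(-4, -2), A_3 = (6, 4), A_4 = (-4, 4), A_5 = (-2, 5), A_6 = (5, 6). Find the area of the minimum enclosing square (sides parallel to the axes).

The bounding box has width 10 and height 8.
An axis-aligned square enclosing the set must have side ≥ max(width, height).
So the minimum side is max(10, 8) = 10.
Area = 10² = 100.

100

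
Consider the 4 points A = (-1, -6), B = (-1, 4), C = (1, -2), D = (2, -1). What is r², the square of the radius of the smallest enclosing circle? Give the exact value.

The farthest pair is A–B with squared distance 100. The circle on this segment as diameter has centre (-1, -1) and r² = 100/4 = 25.
Check C: distance² to centre = 5 ≤ 25, so it lies inside.
All remaining points lie in this disk, and no smaller disk contains both endpoints, so this is the minimum enclosing circle.

25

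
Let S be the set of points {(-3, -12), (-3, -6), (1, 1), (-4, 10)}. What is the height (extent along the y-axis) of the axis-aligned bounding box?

max y = 10, min y = -12, so height = 22.

22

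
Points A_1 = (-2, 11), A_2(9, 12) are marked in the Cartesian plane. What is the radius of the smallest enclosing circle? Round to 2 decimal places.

5.52

The smallest circle enclosing two points has them as diameter endpoints.
Centre = midpoint = (3.5, 11.5); r² = |A_1A_2|²/4 = 122/4 = 30.5.
r = √(30.5) ≈ 5.52.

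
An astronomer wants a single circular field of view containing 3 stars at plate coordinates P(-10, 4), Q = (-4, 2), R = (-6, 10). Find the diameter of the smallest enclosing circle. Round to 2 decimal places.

Side lengths²: PQ² = 40, PR² = 52, QR² = 68.
Since QR² = 68 < 52 + 40 = 92, the triangle is acute, so the smallest enclosing circle is the circumcircle.
Circumcentre = (-67/11, 63/11), r² = 2210/121.
Diameter = 2r = 2√(2210/121) ≈ 8.55.

8.55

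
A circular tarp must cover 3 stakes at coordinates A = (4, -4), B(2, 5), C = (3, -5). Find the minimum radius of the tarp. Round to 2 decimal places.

Side lengths²: AB² = 85, AC² = 2, BC² = 101.
Since BC² = 101 ≥ 85 + 2 = 87, the angle opposite BC is not acute, so the smallest enclosing circle has BC as diameter.
Centre = midpoint of BC = (2.5, 0), r² = 101/4 = 25.25.
r = √(25.25) ≈ 5.02.

5.02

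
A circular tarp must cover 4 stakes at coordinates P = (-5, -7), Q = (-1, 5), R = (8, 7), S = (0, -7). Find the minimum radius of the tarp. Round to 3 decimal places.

The minimum enclosing circle of a finite set is fixed by two of the points (as a diameter) or three (as a circumcircle).
The farthest pair is P–R with squared distance 365. The circle on this segment as diameter has centre (1.5, 0) and r² = 365/4 = 91.25.
Check Q: distance² to centre = 31.25 ≤ 91.25, so it lies inside.
All remaining points lie in this disk, and no smaller disk contains both endpoints, so this is the minimum enclosing circle.
r = √(91.25) ≈ 9.552.

9.552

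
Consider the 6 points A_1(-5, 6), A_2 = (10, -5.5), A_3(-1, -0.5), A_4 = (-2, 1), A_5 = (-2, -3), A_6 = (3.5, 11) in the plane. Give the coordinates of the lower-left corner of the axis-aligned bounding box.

x-range [-5, 10], y-range [-5.5, 11].
The lower-left corner is (-5, -5.5).

(-5, -5.5)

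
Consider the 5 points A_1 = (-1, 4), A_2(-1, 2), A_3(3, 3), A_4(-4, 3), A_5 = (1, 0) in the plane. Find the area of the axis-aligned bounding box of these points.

x ranges over [-4, 3], width 7.
y ranges over [0, 4], height 4.
Area = 7 × 4 = 28.

28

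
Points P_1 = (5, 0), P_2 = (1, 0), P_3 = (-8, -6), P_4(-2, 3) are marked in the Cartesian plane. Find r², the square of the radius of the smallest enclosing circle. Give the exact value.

51.25

By Welzl's lemma the MEC is supported by two points (diametrically opposite) or three points (on a circumcircle).
The farthest pair is P_1–P_3 with squared distance 205. The circle on this segment as diameter has centre (-1.5, -3) and r² = 205/4 = 51.25.
Check P_2: distance² to centre = 15.25 ≤ 51.25, so it lies inside.
All remaining points lie in this disk, and no smaller disk contains both endpoints, so this is the minimum enclosing circle.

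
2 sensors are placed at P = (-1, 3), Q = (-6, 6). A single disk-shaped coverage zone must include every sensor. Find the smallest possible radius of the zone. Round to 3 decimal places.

2.915

The smallest circle enclosing two points has them as diameter endpoints.
Centre = midpoint = (-3.5, 4.5); r² = |PQ|²/4 = 34/4 = 8.5.
r = √(8.5) ≈ 2.915.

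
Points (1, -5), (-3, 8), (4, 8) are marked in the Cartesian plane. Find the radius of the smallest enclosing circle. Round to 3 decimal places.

6.979

Call the three points A, B, C in the order given.
Side lengths²: AB² = 185, AC² = 178, BC² = 49.
Since AB² = 185 < 178 + 49 = 227, the triangle is acute, so the smallest enclosing circle is the circumcircle.
Circumcentre = (0.5, 51/26), r² = 16465/338.
r = √(16465/338) ≈ 6.979.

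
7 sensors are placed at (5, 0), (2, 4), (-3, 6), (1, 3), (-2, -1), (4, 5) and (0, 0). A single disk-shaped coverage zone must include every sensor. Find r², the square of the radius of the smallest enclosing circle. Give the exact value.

By Welzl's lemma the MEC is supported by two points (diametrically opposite) or three points (on a circumcircle).
The farthest pair is (5, 0)–(-3, 6) with squared distance 100. The circle on this segment as diameter has centre (1, 3) and r² = 100/4 = 25.
Check (2, 4): distance² to centre = 2 ≤ 25, so it lies inside.
All remaining points lie in this disk, and no smaller disk contains both endpoints, so this is the minimum enclosing circle.

25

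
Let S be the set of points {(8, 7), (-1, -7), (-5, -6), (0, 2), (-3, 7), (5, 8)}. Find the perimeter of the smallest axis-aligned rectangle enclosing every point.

56

Width = max x − min x = 8 − (-5) = 13.
Height = max y − min y = 8 − (-7) = 15.
Perimeter = 2(13 + 15) = 56.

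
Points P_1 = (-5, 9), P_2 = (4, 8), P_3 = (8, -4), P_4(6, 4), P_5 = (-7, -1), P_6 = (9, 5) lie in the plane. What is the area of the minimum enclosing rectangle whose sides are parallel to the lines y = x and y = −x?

286

In coordinates u = x + y, v = x − y the rectangle is axis-aligned; the map (x,y)→(u,v) scales areas by 2.
u-values: 4, 12, 4, 10, -8, 14; range = 14 − (-8) = 22.
v-values: -14, -4, 12, 2, -6, 4; range = 12 − (-14) = 26.
Area = (22 × 26) / 2 = 286.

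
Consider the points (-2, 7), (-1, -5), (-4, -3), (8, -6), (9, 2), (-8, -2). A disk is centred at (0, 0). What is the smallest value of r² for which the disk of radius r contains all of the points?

100

The required radius is the distance from (0, 0) to the farthest point.
Squared distances: 53, 26, 25, 100, 85, 68.
Maximum is 100, attained at (8, -6).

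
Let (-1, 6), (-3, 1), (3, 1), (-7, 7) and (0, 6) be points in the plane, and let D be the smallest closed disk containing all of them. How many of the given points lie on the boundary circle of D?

The farthest pair is (3, 1)–(-7, 7) with squared distance 136. The circle on this segment as diameter has centre (-2, 4) and r² = 136/4 = 34.
Check (-1, 6): distance² to centre = 5 ≤ 34, so it lies inside.
All remaining points lie in this disk, and no smaller disk contains both endpoints, so this is the minimum enclosing circle.
The points at distance exactly r from the centre are (3, 1), (-7, 7) — 2 points.

2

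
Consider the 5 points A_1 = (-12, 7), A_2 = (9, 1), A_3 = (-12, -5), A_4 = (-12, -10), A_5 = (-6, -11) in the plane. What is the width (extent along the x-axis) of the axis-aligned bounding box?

21

max x = 9, min x = -12, so width = 21.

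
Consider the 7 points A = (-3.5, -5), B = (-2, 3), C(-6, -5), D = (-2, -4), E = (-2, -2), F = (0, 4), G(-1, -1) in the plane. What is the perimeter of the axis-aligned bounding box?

Width = max x − min x = 0 − (-6) = 6.
Height = max y − min y = 4 − (-5) = 9.
Perimeter = 2(6 + 9) = 30.

30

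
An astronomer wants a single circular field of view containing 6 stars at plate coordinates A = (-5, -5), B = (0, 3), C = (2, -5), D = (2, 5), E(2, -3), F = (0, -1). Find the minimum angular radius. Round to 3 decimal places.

6.103

The minimum enclosing circle of a finite set is fixed by two of the points (as a diameter) or three (as a circumcircle).
The farthest pair is A–D with squared distance 149. The circle on this segment as diameter has centre (-1.5, 0) and r² = 149/4 = 37.25.
Check B: distance² to centre = 11.25 ≤ 37.25, so it lies inside.
All remaining points lie in this disk, and no smaller disk contains both endpoints, so this is the minimum enclosing circle.
r = √(37.25) ≈ 6.103.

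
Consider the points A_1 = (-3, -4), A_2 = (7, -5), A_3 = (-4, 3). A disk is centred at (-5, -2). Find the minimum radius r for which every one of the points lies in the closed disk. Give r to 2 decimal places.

The required radius is the distance from (-5, -2) to the farthest point.
Squared distances: 8, 153, 26.
Maximum is 153, attained at A_2.
r = √153 ≈ 12.37.

12.37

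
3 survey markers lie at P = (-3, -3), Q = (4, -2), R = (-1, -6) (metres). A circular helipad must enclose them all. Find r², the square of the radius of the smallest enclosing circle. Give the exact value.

Side lengths²: PQ² = 50, PR² = 13, QR² = 41.
Since PQ² = 50 < 41 + 13 = 54, the triangle is acute, so the smallest enclosing circle is the circumcircle.
Circumcentre = (25/46, -129/46), r² = 13325/1058.

13325/1058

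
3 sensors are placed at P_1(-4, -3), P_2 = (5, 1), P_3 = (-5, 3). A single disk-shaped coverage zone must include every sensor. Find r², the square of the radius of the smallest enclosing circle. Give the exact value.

Side lengths²: P_1P_2² = 97, P_1P_3² = 37, P_2P_3² = 104.
Since P_2P_3² = 104 < 97 + 37 = 134, the triangle is acute, so the smallest enclosing circle is the circumcircle.
Circumcentre = (-15/58, 41/58), r² = 46657/1682.

46657/1682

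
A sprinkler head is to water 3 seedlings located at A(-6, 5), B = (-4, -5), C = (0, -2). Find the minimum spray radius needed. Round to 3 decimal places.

Side lengths²: AB² = 104, AC² = 85, BC² = 25.
Since AB² = 104 < 85 + 25 = 110, the triangle is acute, so the smallest enclosing circle is the circumcircle.
Circumcentre = (-215/46, 3/46), r² = 27625/1058.
r = √(27625/1058) ≈ 5.110.

5.110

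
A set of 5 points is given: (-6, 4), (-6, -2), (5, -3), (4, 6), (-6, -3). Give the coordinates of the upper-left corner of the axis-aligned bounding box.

(-6, 6)

x-range [-6, 5], y-range [-3, 6].
The upper-left corner is (-6, 6).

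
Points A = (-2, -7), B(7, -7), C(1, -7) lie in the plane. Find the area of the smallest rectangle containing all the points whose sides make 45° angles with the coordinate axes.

In coordinates u = x + y, v = x − y the rectangle is axis-aligned; the map (x,y)→(u,v) scales areas by 2.
u-values: -9, 0, -6; range = 0 − (-9) = 9.
v-values: 5, 14, 8; range = 14 − 5 = 9.
Area = (9 × 9) / 2 = 40.5.

40.5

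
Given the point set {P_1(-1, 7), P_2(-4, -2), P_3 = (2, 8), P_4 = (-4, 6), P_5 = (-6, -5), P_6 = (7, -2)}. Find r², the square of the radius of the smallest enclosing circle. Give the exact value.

The minimum enclosing circle of a finite set is fixed by two of the points (as a diameter) or three (as a circumcircle).
The minimum enclosing circle is determined by three boundary points: P_3, P_5, P_6.
Their circumcentre is (-25/58, 31/58) with r² = 103685/1682.
The farthest remaining point P_4 is at distance² 71669/1682 ≤ 103685/1682.

103685/1682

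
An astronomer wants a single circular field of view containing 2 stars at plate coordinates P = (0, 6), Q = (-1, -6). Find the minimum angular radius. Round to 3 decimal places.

6.021

The smallest circle enclosing two points has them as diameter endpoints.
Centre = midpoint = (-0.5, 0); r² = |PQ|²/4 = 145/4 = 36.25.
r = √(36.25) ≈ 6.021.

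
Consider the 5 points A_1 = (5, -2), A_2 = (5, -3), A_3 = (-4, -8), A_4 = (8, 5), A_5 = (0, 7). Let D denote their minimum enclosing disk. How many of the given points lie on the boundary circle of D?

By Welzl's lemma the MEC is supported by two points (diametrically opposite) or three points (on a circumcircle).
The farthest pair is A_3–A_4 with squared distance 313. The circle on this segment as diameter has centre (2, -1.5) and r² = 313/4 = 78.25.
Check A_1: distance² to centre = 9.25 ≤ 78.25, so it lies inside.
All remaining points lie in this disk, and no smaller disk contains both endpoints, so this is the minimum enclosing circle.
The points at distance exactly r from the centre are A_3, A_4 — 2 points.

2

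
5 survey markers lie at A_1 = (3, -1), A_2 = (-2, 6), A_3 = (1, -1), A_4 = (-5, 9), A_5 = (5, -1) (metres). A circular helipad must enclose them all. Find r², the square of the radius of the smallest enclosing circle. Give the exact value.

50

By Welzl's lemma the MEC is supported by two points (diametrically opposite) or three points (on a circumcircle).
The farthest pair is A_4–A_5 with squared distance 200. The circle on this segment as diameter has centre (0, 4) and r² = 200/4 = 50.
Check A_1: distance² to centre = 34 ≤ 50, so it lies inside.
All remaining points lie in this disk, and no smaller disk contains both endpoints, so this is the minimum enclosing circle.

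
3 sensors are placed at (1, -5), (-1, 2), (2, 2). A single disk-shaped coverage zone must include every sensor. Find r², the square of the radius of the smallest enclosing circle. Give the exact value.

1325/98

Call the three points A, B, C in the order given.
Side lengths²: AB² = 53, AC² = 50, BC² = 9.
Since AB² = 53 < 50 + 9 = 59, the triangle is acute, so the smallest enclosing circle is the circumcircle.
Circumcentre = (0.5, -19/14), r² = 1325/98.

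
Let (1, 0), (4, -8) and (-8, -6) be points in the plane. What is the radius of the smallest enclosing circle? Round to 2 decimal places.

6.25

Call the three points A, B, C in the order given.
Side lengths²: AB² = 73, AC² = 117, BC² = 148.
Since BC² = 148 < 117 + 73 = 190, the triangle is acute, so the smallest enclosing circle is the circumcircle.
Circumcentre = (-53/30, -5.6), r² = 35113/900.
r = √(35113/900) ≈ 6.25.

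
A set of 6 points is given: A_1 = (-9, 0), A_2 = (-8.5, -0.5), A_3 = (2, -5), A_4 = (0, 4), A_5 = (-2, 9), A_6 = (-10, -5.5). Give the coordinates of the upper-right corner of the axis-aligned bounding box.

x-range [-10, 2], y-range [-5.5, 9].
The upper-right corner is (2, 9).

(2, 9)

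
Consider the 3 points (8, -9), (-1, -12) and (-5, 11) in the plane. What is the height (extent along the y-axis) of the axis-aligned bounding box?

max y = 11, min y = -12, so height = 23.

23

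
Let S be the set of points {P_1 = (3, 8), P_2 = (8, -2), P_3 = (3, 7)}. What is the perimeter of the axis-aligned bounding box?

Width = max x − min x = 8 − 3 = 5.
Height = max y − min y = 8 − (-2) = 10.
Perimeter = 2(5 + 10) = 30.

30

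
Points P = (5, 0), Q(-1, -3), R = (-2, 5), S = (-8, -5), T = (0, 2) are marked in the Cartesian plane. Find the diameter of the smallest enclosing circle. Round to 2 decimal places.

The minimum enclosing circle is determined by three boundary points: P, R, S.
Their circumcentre is (-1.7, -1.98) with r² = 48.8104.
The farthest remaining point T is at distance² 18.7304 ≤ 48.8104.
Diameter = 2r = 2√(48.8104) ≈ 13.97.

13.97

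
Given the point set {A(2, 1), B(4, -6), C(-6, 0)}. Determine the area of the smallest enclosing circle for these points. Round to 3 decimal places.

106.814

Side lengths²: AB² = 53, AC² = 65, BC² = 136.
Since BC² = 136 ≥ 65 + 53 = 118, the angle opposite BC is not acute, so the smallest enclosing circle has BC as diameter.
Centre = midpoint of BC = (-1, -3), r² = 136/4 = 34.
Area = π·r² = π·34 ≈ 106.814.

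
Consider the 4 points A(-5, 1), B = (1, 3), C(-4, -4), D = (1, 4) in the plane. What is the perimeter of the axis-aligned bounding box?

28

Width = max x − min x = 1 − (-5) = 6.
Height = max y − min y = 4 − (-4) = 8.
Perimeter = 2(6 + 8) = 28.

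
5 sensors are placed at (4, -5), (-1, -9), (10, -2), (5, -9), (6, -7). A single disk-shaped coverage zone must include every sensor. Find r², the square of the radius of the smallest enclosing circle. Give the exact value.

A smallest enclosing disk is always determined by at most three of the input points on its boundary.
The farthest pair is (-1, -9)–(10, -2) with squared distance 170. The circle on this segment as diameter has centre (4.5, -5.5) and r² = 170/4 = 42.5.
Check (4, -5): distance² to centre = 0.5 ≤ 42.5, so it lies inside.
All remaining points lie in this disk, and no smaller disk contains both endpoints, so this is the minimum enclosing circle.

42.5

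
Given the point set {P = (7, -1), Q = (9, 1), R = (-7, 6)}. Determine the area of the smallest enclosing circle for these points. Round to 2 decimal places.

220.70

Side lengths²: PQ² = 8, PR² = 245, QR² = 281.
Since QR² = 281 ≥ 245 + 8 = 253, the angle opposite QR is not acute, so the smallest enclosing circle has QR as diameter.
Centre = midpoint of QR = (1, 3.5), r² = 281/4 = 70.25.
Area = π·r² = π·70.25 ≈ 220.70.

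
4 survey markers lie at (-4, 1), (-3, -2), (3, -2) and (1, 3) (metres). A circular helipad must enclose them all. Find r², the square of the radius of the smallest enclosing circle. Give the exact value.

By Welzl's lemma the MEC is supported by two points (diametrically opposite) or three points (on a circumcircle).
The farthest pair is (-4, 1)–(3, -2) with squared distance 58. The circle on this segment as diameter has centre (-0.5, -0.5) and r² = 58/4 = 14.5.
Check (-3, -2): distance² to centre = 8.5 ≤ 14.5, so it lies inside.
All remaining points lie in this disk, and no smaller disk contains both endpoints, so this is the minimum enclosing circle.

14.5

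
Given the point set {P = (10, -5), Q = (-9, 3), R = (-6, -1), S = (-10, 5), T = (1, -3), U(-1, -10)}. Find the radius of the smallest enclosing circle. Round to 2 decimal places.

A smallest enclosing disk is always determined by at most three of the input points on its boundary.
The farthest pair is P–S with squared distance 500. The circle on this segment as diameter has centre (0, 0) and r² = 500/4 = 125.
Check Q: distance² to centre = 90 ≤ 125, so it lies inside.
All remaining points lie in this disk, and no smaller disk contains both endpoints, so this is the minimum enclosing circle.
r = √125 ≈ 11.18.

11.18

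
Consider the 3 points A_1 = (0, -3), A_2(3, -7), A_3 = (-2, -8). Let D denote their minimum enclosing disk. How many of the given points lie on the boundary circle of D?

3

Side lengths²: A_1A_2² = 25, A_1A_3² = 29, A_2A_3² = 26.
Since A_1A_3² = 29 < 26 + 25 = 51, the triangle is acute, so the smallest enclosing circle is the circumcircle.
Circumcentre = (9/46, -275/46), r² = 9425/1058.
The points at distance exactly r from the centre are A_1, A_2, A_3 — 3 points.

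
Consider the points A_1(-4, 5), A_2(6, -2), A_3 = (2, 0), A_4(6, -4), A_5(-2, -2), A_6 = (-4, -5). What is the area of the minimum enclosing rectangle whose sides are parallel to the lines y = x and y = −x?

123.5

In coordinates u = x + y, v = x − y the rectangle is axis-aligned; the map (x,y)→(u,v) scales areas by 2.
u-values: 1, 4, 2, 2, -4, -9; range = 4 − (-9) = 13.
v-values: -9, 8, 2, 10, 0, 1; range = 10 − (-9) = 19.
Area = (13 × 19) / 2 = 123.5.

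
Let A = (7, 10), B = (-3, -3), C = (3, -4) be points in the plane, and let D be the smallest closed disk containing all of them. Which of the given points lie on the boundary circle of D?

Side lengths²: AB² = 269, AC² = 212, BC² = 37.
Since AB² = 269 ≥ 212 + 37 = 249, the angle opposite AB is not acute, so the smallest enclosing circle has AB as diameter.
Centre = midpoint of AB = (2, 3.5), r² = 269/4 = 67.25.
The points at distance exactly r from the centre are A, B — 2 points.

A, B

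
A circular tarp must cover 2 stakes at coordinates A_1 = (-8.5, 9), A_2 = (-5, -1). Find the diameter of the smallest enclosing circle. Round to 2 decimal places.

10.59

The smallest circle enclosing two points has them as diameter endpoints.
Centre = midpoint = (-6.75, 4); r² = |A_1A_2|²/4 = 112.25/4 = 28.0625.
Diameter = 2r = 2√(28.0625) ≈ 10.59.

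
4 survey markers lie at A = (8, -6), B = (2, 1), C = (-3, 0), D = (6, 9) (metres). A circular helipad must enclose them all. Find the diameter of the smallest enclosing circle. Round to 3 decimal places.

15.774

A smallest enclosing disk is always determined by at most three of the input points on its boundary.
The minimum enclosing circle is determined by three boundary points: A, C, D.
Their circumcentre is (163/34, 41/34) with r² = 35953/578.
The farthest remaining point B is at distance² 4537/578 ≤ 35953/578.
Diameter = 2r = 2√(35953/578) ≈ 15.774.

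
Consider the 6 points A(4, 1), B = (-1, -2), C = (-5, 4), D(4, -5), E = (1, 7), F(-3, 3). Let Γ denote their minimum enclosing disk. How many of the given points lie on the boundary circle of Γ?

3

A smallest enclosing disk is always determined by at most three of the input points on its boundary.
The minimum enclosing circle is determined by three boundary points: C, D, E.
Their circumcentre is (0.5, 0.5) with r² = 42.5.
The farthest remaining point F is at distance² 18.5 ≤ 42.5.
The points at distance exactly r from the centre are C, D, E — 3 points.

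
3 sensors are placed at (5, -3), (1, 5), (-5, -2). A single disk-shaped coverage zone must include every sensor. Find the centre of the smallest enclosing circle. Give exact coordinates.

(4/19, -15/38)

Call the three points A, B, C in the order given.
Side lengths²: AB² = 80, AC² = 101, BC² = 85.
Since AC² = 101 < 85 + 80 = 165, the triangle is acute, so the smallest enclosing circle is the circumcircle.
Circumcentre = (4/19, -15/38), r² = 42925/1444.
Centre = (4/19, -15/38).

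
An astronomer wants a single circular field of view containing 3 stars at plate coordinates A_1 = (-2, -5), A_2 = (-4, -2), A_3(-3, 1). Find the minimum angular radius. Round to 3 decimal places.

Side lengths²: A_1A_2² = 13, A_1A_3² = 37, A_2A_3² = 10.
Since A_1A_3² = 37 ≥ 13 + 10 = 23, the angle opposite A_1A_3 is not acute, so the smallest enclosing circle has A_1A_3 as diameter.
Centre = midpoint of A_1A_3 = (-2.5, -2), r² = 37/4 = 9.25.
r = √(9.25) ≈ 3.041.

3.041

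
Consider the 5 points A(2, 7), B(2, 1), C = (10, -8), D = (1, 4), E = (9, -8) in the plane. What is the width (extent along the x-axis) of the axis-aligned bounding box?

9

max x = 10, min x = 1, so width = 9.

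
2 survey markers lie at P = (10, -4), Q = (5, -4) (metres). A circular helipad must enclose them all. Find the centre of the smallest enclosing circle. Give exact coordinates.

The smallest circle enclosing two points has them as diameter endpoints.
Centre = midpoint = (7.5, -4); r² = |PQ|²/4 = 25/4 = 6.25.
Centre = (7.5, -4).

(7.5, -4)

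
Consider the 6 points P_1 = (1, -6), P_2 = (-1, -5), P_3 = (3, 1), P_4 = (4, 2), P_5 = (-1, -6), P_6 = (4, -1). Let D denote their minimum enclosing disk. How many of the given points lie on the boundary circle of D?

A smallest enclosing disk is always determined by at most three of the input points on its boundary.
The farthest pair is P_4–P_5 with squared distance 89. The circle on this segment as diameter has centre (1.5, -2) and r² = 89/4 = 22.25.
Check P_1: distance² to centre = 16.25 ≤ 22.25, so it lies inside.
All remaining points lie in this disk, and no smaller disk contains both endpoints, so this is the minimum enclosing circle.
The points at distance exactly r from the centre are P_4, P_5 — 2 points.

2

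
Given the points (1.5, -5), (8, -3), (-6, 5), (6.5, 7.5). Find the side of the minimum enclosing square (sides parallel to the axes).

The bounding box has width 14 and height 12.5.
An axis-aligned square enclosing the set must have side ≥ max(width, height).
So the minimum side is max(14, 12.5) = 14.

14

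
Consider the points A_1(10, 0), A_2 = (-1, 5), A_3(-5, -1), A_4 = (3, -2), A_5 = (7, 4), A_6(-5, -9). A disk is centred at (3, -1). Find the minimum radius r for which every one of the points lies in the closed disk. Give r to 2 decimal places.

11.31

The required radius is the distance from (3, -1) to the farthest point.
Squared distances: 50, 52, 64, 1, 41, 128.
Maximum is 128, attained at A_6.
r = √128 ≈ 11.31.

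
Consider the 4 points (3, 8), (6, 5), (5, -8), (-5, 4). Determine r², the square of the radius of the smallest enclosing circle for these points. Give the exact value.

19825/289

By Welzl's lemma the MEC is supported by two points (diametrically opposite) or three points (on a circumcircle).
The minimum enclosing circle is determined by three boundary points: (3, 8), (5, -8), (-5, 4).
Their circumcentre is (36/17, -4/17) with r² = 19825/289.
The farthest remaining point (6, 5) is at distance² 12277/289 ≤ 19825/289.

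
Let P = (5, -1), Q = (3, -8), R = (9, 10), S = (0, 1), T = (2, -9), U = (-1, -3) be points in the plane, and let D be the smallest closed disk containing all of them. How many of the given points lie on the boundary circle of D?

By Welzl's lemma the MEC is supported by two points (diametrically opposite) or three points (on a circumcircle).
The farthest pair is R–T with squared distance 410. The circle on this segment as diameter has centre (5.5, 0.5) and r² = 410/4 = 102.5.
Check P: distance² to centre = 2.5 ≤ 102.5, so it lies inside.
All remaining points lie in this disk, and no smaller disk contains both endpoints, so this is the minimum enclosing circle.
The points at distance exactly r from the centre are R, T — 2 points.

2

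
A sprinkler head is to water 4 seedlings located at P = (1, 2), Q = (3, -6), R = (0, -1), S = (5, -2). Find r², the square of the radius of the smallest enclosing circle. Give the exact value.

17

The farthest pair is P–Q with squared distance 68. The circle on this segment as diameter has centre (2, -2) and r² = 68/4 = 17.
Check R: distance² to centre = 5 ≤ 17, so it lies inside.
All remaining points lie in this disk, and no smaller disk contains both endpoints, so this is the minimum enclosing circle.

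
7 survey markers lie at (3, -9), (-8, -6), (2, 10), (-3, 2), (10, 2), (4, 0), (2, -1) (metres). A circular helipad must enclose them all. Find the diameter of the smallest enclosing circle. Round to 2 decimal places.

20.22

The minimum enclosing circle is determined by three boundary points: (-8, -6), (2, 10), (10, 2).
Their circumcentre is (1/13, 1/13) with r² = 17266/169.
The farthest remaining point (3, -9) is at distance² 15368/169 ≤ 17266/169.
Diameter = 2r = 2√(17266/169) ≈ 20.22.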